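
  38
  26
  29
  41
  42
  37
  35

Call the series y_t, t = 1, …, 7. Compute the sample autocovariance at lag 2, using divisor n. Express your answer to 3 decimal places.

Mean ȳ = (38 + 26 + 29 + 41 + 42 + 37 + 35)/7 = 35.4286
Deviations: 2.5714, -9.4286, -6.4286, 5.5714, 6.5714, 1.5714, -0.4286
Σ_{t=1}^{5}(y_t−ȳ)(y_{t+2}−ȳ) = -105.3673
γ_2 = -105.3673 / 7 = -15.052

-15.052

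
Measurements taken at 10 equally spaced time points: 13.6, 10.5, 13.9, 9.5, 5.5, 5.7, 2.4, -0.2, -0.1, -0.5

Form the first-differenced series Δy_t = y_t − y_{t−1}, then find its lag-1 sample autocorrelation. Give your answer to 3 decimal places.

First differences Δy: -3.1, 3.4, -4.4, -4.0, 0.2, -3.3, -2.6, 0.1, -0.4
Mean of differences = -1.5667
Numerator Σ(Δy_t−Δȳ)(Δy_{t+1}−Δȳ) = -20.1411
Denominator Σ(Δy_t−Δȳ)² = 52.3000
r_1(Δy) = -20.1411 / 52.3000 = -0.385

-0.385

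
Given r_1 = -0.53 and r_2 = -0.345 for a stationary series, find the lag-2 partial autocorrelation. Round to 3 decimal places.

φ_{22} = (r_2 − r_1²) / (1 − r_1²)
r_1² = (-0.53)² = 0.2809
Numerator = -0.345 − 0.2809 = -0.6259; denominator = 1 − 0.2809 = 0.7191
φ_{22} = -0.6259 / 0.7191 = -0.870

-0.870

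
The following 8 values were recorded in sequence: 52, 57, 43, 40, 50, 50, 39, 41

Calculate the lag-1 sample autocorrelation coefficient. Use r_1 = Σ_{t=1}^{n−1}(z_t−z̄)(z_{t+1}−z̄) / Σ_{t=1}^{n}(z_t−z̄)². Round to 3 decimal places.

0.158

Mean z̄ = (52 + 57 + 43 + 40 + 50 + 50 + 39 + 41)/8 = 46.5000
Deviations from mean: 5.5000, 10.5000, -3.5000, -6.5000, 3.5000, 3.5000, -7.5000, -5.5000
Numerator Σ_{t=1}^{7}(z_t−z̄)(z_{t+1}−z̄) = 48.2500
Denominator Σ(z_t−z̄)² = 306.0000
r_1 = 48.2500 / 306.0000 = 0.158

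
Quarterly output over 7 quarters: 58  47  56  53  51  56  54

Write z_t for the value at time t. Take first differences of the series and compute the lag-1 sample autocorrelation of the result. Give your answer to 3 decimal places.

First differences Δz: -11, 9, -3, -2, 5, -2
Mean of differences = -0.6667
Numerator Σ(Δz_t−Δz̄)(Δz_{t+1}−Δz̄) = -134.4444
Denominator Σ(Δz_t−Δz̄)² = 241.3333
r_1(Δz) = -134.4444 / 241.3333 = -0.557

-0.557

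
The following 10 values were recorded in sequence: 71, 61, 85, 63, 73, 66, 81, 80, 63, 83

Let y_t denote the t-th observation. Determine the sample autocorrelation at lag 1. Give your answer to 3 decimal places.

-0.552

Mean ȳ = (71 + 61 + 85 + 63 + 73 + 66 + 81 + 80 + 63 + 83)/10 = 72.6000
Numerator Σ_{t=1}^{9}(y_t−ȳ)(y_{t+1}−ȳ) = -414.9600
Denominator Σ(y_t−ȳ)² = 752.4000
r_1 = -414.9600 / 752.4000 = -0.552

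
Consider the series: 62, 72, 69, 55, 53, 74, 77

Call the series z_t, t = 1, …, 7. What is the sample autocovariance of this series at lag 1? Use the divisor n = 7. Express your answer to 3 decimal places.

12.571

Mean z̄ = (62 + 72 + 69 + 55 + 53 + 74 + 77)/7 = 66.0000
Deviations: -4.0000, 6.0000, 3.0000, -11.0000, -13.0000, 8.0000, 11.0000
Σ_{t=1}^{6}(z_t−z̄)(z_{t+1}−z̄) = 88.0000
γ_1 = 88.0000 / 7 = 12.571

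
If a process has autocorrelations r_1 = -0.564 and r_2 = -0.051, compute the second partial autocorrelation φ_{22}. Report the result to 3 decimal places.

φ_{22} = (r_2 − r_1²) / (1 − r_1²)
r_1² = (-0.564)² = 0.318096
Numerator = -0.051 − 0.3181 = -0.3691; denominator = 1 − 0.3181 = 0.6819
φ_{22} = -0.3691 / 0.6819 = -0.541

-0.541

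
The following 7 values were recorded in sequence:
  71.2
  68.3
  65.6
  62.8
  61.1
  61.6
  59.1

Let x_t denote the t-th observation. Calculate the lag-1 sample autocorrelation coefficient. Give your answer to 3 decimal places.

0.519

Mean x̄ = (71.2 + 68.3 + 65.6 + 62.8 + 61.1 + 61.6 + 59.1)/7 = 64.2429
Deviations from mean: 6.9571, 4.0571, 1.3571, -1.4429, -3.1429, -2.6429, -5.1429
Σ(x_t−x̄)(x_{t+1}−x̄) = (28.2261) + (5.5061) + (-1.9582) + (4.5347) + (8.3061) + (13.5918) = 58.2067
Denominator Σ(x_t−x̄)² = 112.0971
r_1 = 58.2067 / 112.0971 = 0.519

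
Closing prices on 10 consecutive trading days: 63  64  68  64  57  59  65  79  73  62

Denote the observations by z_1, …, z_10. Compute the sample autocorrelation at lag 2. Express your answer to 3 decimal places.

Mean z̄ = (63 + 64 + 68 + 64 + 57 + 59 + 65 + 79 + 73 + 62)/10 = 65.4000
Numerator Σ_{t=1}^{8}(z_t−z̄)(z_{t+2}−z̄) = -150.1200
Denominator Σ(z_t−z̄)² = 382.4000
r_2 = -150.1200 / 382.4000 = -0.393

-0.393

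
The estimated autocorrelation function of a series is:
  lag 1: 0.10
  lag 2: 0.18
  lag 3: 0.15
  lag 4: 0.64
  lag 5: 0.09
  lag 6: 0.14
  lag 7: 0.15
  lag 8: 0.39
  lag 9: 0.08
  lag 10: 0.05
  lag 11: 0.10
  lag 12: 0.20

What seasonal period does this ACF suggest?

The largest autocorrelation is r_4 = 0.64, with weaker echoes at lags 8 (0.39) and 12 (0.20); the remaining lags stay at or below 0.18.
The dominant spike at lag 4 indicates a seasonal period of 4.

4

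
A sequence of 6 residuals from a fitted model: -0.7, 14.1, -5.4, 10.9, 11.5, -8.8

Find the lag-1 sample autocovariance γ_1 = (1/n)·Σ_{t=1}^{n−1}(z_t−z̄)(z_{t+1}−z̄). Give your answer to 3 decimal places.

-40.940

Mean z̄ = (-0.7 + 14.1 − 5.4 + 10.9 + 11.5 − 8.8)/6 = 3.6000
Deviations: -4.3000, 10.5000, -9.0000, 7.3000, 7.9000, -12.4000
Σ_{t=1}^{5}(z_t−z̄)(z_{t+1}−z̄) = -245.6400
γ_1 = -245.6400 / 6 = -40.940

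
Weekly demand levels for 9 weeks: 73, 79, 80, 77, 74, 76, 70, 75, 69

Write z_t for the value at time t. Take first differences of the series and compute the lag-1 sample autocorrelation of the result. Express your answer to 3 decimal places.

-0.443

First differences Δz: 6, 1, -3, -3, 2, -6, 5, -6
Mean of differences = -0.5000
Numerator Σ(Δz_t−Δz̄)(Δz_{t+1}−Δz̄) = -68.2500
Denominator Σ(Δz_t−Δz̄)² = 154.0000
r_1(Δz) = -68.2500 / 154.0000 = -0.443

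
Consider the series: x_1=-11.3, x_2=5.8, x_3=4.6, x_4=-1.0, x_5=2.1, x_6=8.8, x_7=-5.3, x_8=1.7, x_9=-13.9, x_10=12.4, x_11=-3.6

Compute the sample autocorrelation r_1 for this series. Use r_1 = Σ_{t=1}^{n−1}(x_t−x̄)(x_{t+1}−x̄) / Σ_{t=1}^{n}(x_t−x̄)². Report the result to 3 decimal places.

Mean x̄ = (-11.3 + 5.8 + 4.6 − 1.0 + 2.1 + 8.8 − 5.3 + 1.7 − 13.9 + 12.4 − 3.6)/11 = 0.0273
Numerator Σ_{t=1}^{10}(x_t−x̄)(x_{t+1}−x̄) = -323.7753
Denominator Σ(x_t−x̄)² = 656.2418
r_1 = -323.7753 / 656.2418 = -0.493

-0.493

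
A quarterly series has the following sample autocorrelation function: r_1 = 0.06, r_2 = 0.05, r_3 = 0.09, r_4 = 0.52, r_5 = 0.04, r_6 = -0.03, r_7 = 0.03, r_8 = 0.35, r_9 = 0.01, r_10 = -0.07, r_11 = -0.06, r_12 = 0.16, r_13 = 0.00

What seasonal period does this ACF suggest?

The largest autocorrelation is r_4 = 0.52, with weaker echoes at lags 8 (0.35) and 12 (0.16); the remaining lags stay at or below 0.09.
The dominant spike at lag 4 indicates a seasonal period of 4.

4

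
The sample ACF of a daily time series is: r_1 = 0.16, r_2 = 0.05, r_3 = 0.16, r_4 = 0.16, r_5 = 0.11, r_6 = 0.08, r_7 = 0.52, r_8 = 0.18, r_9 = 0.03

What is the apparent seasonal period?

7

The largest autocorrelation is r_7 = 0.52; the remaining lags stay at or below 0.18.
The dominant spike at lag 7 indicates a seasonal period of 7.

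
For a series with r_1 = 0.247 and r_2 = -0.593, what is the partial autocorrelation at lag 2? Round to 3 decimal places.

φ_{22} = (r_2 − r_1²) / (1 − r_1²)
r_1² = (0.247)² = 0.061009
Numerator = -0.593 − 0.0610 = -0.6540; denominator = 1 − 0.0610 = 0.9390
φ_{22} = -0.6540 / 0.9390 = -0.697

-0.697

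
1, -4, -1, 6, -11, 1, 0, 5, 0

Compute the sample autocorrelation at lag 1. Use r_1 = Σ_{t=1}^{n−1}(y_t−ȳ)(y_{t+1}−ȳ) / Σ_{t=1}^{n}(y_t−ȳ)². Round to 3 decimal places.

-0.422

Mean ȳ = (1 − 4 − 1 + 6 − 11 + 1 + 0 + 5 + 0)/9 = -0.3333
Numerator Σ_{t=1}^{8}(y_t−ȳ)(y_{t+1}−ȳ) = -84.4444
Denominator Σ(y_t−ȳ)² = 200.0000
r_1 = -84.4444 / 200.0000 = -0.422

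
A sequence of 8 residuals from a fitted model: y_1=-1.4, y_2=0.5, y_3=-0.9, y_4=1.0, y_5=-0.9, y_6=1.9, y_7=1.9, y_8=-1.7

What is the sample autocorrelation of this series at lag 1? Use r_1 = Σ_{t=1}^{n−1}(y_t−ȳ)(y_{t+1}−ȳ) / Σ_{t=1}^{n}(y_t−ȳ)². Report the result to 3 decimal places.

-0.299

Mean ȳ = (-1.4 + 0.5 − 0.9 + 1.0 − 0.9 + 1.9 + 1.9 − 1.7)/8 = 0.0500
Deviations from mean: -1.4500, 0.4500, -0.9500, 0.9500, -0.9500, 1.8500, 1.8500, -1.7500
Σ(y_t−ȳ)(y_{t+1}−ȳ) = (-0.6525) + (-0.4275) + (-0.9025) + (-0.9025) + (-1.7575) + (3.4225) + (-3.2375) = -4.4575
Denominator Σ(y_t−ȳ)² = 14.9200
r_1 = -4.4575 / 14.9200 = -0.299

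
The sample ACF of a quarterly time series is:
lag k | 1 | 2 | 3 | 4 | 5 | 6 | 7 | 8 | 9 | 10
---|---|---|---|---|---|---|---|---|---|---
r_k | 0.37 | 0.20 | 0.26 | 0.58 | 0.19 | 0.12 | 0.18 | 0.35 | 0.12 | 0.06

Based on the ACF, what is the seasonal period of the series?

The largest autocorrelation is r_4 = 0.58; the remaining lags stay at or below 0.37. The elevated value at lag 1 (0.37), dropping to 0.20 at lag 2, reflects decaying short-term dependence rather than seasonality.
The dominant spike at lag 4 indicates a seasonal period of 4.

4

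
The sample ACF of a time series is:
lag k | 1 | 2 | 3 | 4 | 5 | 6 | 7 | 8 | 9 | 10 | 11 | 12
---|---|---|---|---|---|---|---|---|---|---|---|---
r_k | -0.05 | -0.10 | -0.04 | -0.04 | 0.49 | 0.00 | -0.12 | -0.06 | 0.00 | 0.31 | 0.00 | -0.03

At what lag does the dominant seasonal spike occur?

5

The largest autocorrelation is r_5 = 0.49, with a weaker echo at lag 10 (0.31); the remaining lags stay at or below 0.00.
The dominant spike at lag 5 indicates a seasonal period of 5.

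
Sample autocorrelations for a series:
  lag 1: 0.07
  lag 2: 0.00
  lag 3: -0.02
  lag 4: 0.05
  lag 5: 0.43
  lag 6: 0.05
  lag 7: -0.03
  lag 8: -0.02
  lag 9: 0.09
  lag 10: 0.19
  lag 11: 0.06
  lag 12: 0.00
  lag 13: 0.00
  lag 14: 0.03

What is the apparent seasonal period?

The largest autocorrelation is r_5 = 0.43, with a weaker echo at lag 10 (0.19); the remaining lags stay at or below 0.09.
The dominant spike at lag 5 indicates a seasonal period of 5.

5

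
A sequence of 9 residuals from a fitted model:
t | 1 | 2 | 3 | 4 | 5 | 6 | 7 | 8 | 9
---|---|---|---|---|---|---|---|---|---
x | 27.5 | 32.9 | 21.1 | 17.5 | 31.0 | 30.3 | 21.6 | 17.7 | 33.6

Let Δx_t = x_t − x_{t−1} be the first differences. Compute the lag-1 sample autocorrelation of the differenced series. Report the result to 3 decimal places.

-0.128

First differences Δx: 5.4, -11.8, -3.6, 13.5, -0.7, -8.7, -3.9, 15.9
Mean of differences = 0.7625
Numerator Σ(Δx_t−Δx̄)(Δx_{t+1}−Δx̄) = -90.2714
Denominator Σ(Δx_t−Δx̄)² = 703.1588
r_1(Δx) = -90.2714 / 703.1588 = -0.128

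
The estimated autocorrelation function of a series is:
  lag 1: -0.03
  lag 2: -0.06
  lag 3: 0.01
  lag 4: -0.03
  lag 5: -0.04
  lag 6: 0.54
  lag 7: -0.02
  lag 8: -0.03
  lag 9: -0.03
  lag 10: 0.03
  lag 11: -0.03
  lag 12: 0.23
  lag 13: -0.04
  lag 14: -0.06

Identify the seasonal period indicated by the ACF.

6

The largest autocorrelation is r_6 = 0.54, with a weaker echo at lag 12 (0.23); the remaining lags stay at or below 0.03.
The dominant spike at lag 6 indicates a seasonal period of 6.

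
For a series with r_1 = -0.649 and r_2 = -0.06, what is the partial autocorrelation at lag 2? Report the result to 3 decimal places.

-0.831

φ_{22} = (r_2 − r_1²) / (1 − r_1²)
r_1² = (-0.649)² = 0.421201
Numerator = -0.06 − 0.4212 = -0.4812; denominator = 1 − 0.4212 = 0.5788
φ_{22} = -0.4812 / 0.5788 = -0.831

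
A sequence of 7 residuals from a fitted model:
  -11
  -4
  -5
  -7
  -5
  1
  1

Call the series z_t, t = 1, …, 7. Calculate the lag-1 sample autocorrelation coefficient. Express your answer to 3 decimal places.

Mean z̄ = (-11 − 4 − 5 − 7 − 5 + 1 + 1)/7 = -4.2857
Σ(z_t−z̄)(z_{t+1}−z̄) = (-1.9184) + (-0.2041) + (1.9388) + (1.9388) + (-3.7755) + (27.9388) = 25.9184
Denominator Σ(z_t−z̄)² = 109.4286
r_1 = 25.9184 / 109.4286 = 0.237

0.237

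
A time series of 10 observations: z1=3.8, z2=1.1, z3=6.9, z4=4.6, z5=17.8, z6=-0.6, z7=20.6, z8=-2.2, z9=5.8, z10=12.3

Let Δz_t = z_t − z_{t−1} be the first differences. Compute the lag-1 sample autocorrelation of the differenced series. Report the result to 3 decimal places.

First differences Δz: -2.7, 5.8, -2.3, 13.2, -18.4, 21.2, -22.8, 8.0, 6.5
Mean of differences = 0.9444
Numerator Σ(Δz_t−Δz̄)(Δz_{t+1}−Δz̄) = -1311.4109
Denominator Σ(Δz_t−Δz̄)² = 1626.5222
r_1(Δz) = -1311.4109 / 1626.5222 = -0.806

-0.806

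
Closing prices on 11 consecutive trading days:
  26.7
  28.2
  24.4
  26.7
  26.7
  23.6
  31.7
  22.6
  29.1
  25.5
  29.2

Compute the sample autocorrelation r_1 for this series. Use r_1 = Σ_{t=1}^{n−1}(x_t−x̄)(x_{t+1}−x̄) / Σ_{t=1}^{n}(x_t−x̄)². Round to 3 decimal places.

-0.761

Mean x̄ = (26.7 + 28.2 + 24.4 + 26.7 + 26.7 + 23.6 + 31.7 + 22.6 + 29.1 + 25.5 + 29.2)/11 = 26.7636
Numerator Σ_{t=1}^{10}(x_t−x̄)(x_{t+1}−x̄) = -55.0595
Denominator Σ(x_t−x̄)² = 72.3655
r_1 = -55.0595 / 72.3655 = -0.761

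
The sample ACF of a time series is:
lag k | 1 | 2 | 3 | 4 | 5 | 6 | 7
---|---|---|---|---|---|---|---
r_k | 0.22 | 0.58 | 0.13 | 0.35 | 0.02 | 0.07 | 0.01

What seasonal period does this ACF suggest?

2

The largest autocorrelation is r_2 = 0.58, with a weaker echo at lag 4 (0.35); the remaining lags stay at or below 0.22.
The dominant spike at lag 2 indicates a seasonal period of 2.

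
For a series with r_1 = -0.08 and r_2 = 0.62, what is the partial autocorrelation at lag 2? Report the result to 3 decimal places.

0.618

φ_{22} = (r_2 − r_1²) / (1 − r_1²)
r_1² = (-0.08)² = 0.0064
Numerator = 0.62 − 0.0064 = 0.6136; denominator = 1 − 0.0064 = 0.9936
φ_{22} = 0.6136 / 0.9936 = 0.618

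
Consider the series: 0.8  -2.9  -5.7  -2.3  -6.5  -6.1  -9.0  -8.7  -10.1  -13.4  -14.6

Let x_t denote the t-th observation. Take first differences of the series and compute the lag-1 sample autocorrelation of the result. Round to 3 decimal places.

-0.551

First differences Δx: -3.7, -2.8, 3.4, -4.2, 0.4, -2.9, 0.3, -1.4, -3.3, -1.2
Mean of differences = -1.5400
Numerator Σ(Δx_t−Δx̄)(Δx_{t+1}−Δx̄) = -27.5316
Denominator Σ(Δx_t−Δx̄)² = 49.9640
r_1(Δx) = -27.5316 / 49.9640 = -0.551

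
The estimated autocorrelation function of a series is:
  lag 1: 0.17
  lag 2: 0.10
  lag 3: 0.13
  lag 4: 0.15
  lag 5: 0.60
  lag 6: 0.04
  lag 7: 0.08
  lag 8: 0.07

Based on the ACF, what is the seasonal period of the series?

The largest autocorrelation is r_5 = 0.60; the remaining lags stay at or below 0.17.
The dominant spike at lag 5 indicates a seasonal period of 5.

5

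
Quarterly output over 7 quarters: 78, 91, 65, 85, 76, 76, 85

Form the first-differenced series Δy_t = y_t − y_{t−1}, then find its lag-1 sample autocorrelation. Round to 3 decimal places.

First differences Δy: 13, -26, 20, -9, 0, 9
Mean of differences = 1.1667
Numerator Σ(Δy_t−Δȳ)(Δy_{t+1}−Δȳ) = -1021.8611
Denominator Σ(Δy_t−Δȳ)² = 1398.8333
r_1(Δy) = -1021.8611 / 1398.8333 = -0.731

-0.731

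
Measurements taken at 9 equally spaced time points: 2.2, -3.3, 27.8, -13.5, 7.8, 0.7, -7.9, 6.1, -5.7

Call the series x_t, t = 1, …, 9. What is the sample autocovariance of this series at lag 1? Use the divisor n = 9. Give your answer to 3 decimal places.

Mean x̄ = (2.2 − 3.3 + 27.8 − 13.5 + 7.8 + 0.7 − 7.9 + 6.1 − 5.7)/9 = 1.5778
Σ_{t=1}^{8}(x_t−x̄)(x_{t+1}−x̄) = -693.0460
γ_1 = -693.0460 / 9 = -77.005

-77.005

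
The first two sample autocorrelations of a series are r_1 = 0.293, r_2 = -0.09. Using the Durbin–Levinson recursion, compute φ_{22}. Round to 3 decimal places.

φ_{22} = (r_2 − r_1²) / (1 − r_1²)
r_1² = (0.293)² = 0.085849
Numerator = -0.09 − 0.0858 = -0.1758; denominator = 1 − 0.0858 = 0.9142
φ_{22} = -0.1758 / 0.9142 = -0.192

-0.192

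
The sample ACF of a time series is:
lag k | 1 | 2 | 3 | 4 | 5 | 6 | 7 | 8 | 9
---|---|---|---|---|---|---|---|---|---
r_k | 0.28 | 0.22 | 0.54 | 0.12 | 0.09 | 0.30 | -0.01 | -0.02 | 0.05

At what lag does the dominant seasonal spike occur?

The largest autocorrelation is r_3 = 0.54, with a weaker echo at lag 6 (0.30); the remaining lags stay at or below 0.28. The elevated value at lag 1 (0.28), dropping to 0.22 at lag 2, reflects decaying short-term dependence rather than seasonality.
The dominant spike at lag 3 indicates a seasonal period of 3.

3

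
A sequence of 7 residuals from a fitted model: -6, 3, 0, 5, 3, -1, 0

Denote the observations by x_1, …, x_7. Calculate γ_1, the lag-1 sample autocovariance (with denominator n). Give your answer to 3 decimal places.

Mean x̄ = (-6 + 3 + 0 + 5 + 3 − 1 + 0)/7 = 0.5714
Deviations: -6.5714, 2.4286, -0.5714, 4.4286, 2.4286, -1.5714, -0.5714
Σ_{t=1}^{6}(x_t−x̄)(x_{t+1}−x̄) = -12.0408
γ_1 = -12.0408 / 7 = -1.720

-1.720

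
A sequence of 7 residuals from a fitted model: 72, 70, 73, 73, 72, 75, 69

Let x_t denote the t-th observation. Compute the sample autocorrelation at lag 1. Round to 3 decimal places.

Mean x̄ = (72 + 70 + 73 + 73 + 72 + 75 + 69)/7 = 72.0000
Deviations from mean: 0.0000, -2.0000, 1.0000, 1.0000, 0.0000, 3.0000, -3.0000
Numerator Σ_{t=1}^{6}(x_t−x̄)(x_{t+1}−x̄) = -10.0000
Denominator Σ(x_t−x̄)² = 24.0000
r_1 = -10.0000 / 24.0000 = -0.417

-0.417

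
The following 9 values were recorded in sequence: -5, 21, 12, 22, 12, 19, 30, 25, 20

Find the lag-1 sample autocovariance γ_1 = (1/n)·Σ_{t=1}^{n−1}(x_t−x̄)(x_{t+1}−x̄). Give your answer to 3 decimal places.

Mean x̄ = (-5 + 21 + 12 + 22 + 12 + 19 + 30 + 25 + 20)/9 = 17.3333
Σ_{t=1}^{8}(x_t−x̄)(x_{t+1}−x̄) = -21.4444
γ_1 = -21.4444 / 9 = -2.383

-2.383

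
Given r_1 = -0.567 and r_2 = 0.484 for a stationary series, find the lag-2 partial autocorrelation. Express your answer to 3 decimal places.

φ_{22} = (r_2 − r_1²) / (1 − r_1²)
r_1² = (-0.567)² = 0.321489
Numerator = 0.484 − 0.3215 = 0.1625; denominator = 1 − 0.3215 = 0.6785
φ_{22} = 0.1625 / 0.6785 = 0.240

0.240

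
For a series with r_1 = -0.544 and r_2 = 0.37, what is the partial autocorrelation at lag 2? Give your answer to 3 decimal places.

φ_{22} = (r_2 − r_1²) / (1 − r_1²)
r_1² = (-0.544)² = 0.295936
Numerator = 0.37 − 0.2959 = 0.0741; denominator = 1 − 0.2959 = 0.7041
φ_{22} = 0.0741 / 0.7041 = 0.105

0.105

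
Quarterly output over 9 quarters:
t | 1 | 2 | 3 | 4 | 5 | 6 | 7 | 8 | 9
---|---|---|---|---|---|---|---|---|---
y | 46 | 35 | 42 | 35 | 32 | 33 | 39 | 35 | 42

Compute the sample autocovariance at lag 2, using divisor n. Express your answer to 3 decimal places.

4.642

Mean ȳ = (46 + 35 + 42 + 35 + 32 + 33 + 39 + 35 + 42)/9 = 37.6667
Σ_{t=1}^{7}(y_t−ȳ)(y_{t+2}−ȳ) = 41.7778
γ_2 = 41.7778 / 9 = 4.642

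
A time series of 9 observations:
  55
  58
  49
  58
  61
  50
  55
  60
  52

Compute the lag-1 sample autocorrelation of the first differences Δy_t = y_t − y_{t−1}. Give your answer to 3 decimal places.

First differences Δy: 3, -9, 9, 3, -11, 5, 5, -8
Mean of differences = -0.3750
Numerator Σ(Δy_t−Δȳ)(Δy_{t+1}−Δȳ) = -183.3906
Denominator Σ(Δy_t−Δȳ)² = 413.8750
r_1(Δy) = -183.3906 / 413.8750 = -0.443

-0.443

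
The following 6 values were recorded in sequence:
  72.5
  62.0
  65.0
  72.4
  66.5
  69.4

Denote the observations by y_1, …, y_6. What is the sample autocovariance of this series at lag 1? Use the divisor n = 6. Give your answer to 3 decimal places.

-5.184

Mean ȳ = (72.5 + 62.0 + 65.0 + 72.4 + 66.5 + 69.4)/6 = 67.9667
Deviations: 4.5333, -5.9667, -2.9667, 4.4333, -1.4667, 1.4333
Σ_{t=1}^{5}(y_t−ȳ)(y_{t+1}−ȳ) = -31.1044
γ_1 = -31.1044 / 6 = -5.184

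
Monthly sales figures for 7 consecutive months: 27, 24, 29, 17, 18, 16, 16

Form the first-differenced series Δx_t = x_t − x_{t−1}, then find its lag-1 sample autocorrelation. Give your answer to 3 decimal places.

First differences Δx: -3, 5, -12, 1, -2, 0
Mean of differences = -1.8333
Numerator Σ(Δx_t−Δx̄)(Δx_{t+1}−Δx̄) = -107.0278
Denominator Σ(Δx_t−Δx̄)² = 162.8333
r_1(Δx) = -107.0278 / 162.8333 = -0.657

-0.657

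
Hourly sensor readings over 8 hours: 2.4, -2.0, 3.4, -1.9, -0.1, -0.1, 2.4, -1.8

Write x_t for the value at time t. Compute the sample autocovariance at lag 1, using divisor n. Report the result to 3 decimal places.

-2.874

Mean x̄ = (2.4 − 2.0 + 3.4 − 1.9 − 0.1 − 0.1 + 2.4 − 1.8)/8 = 0.2875
Σ_{t=1}^{7}(x_t−x̄)(x_{t+1}−x̄) = -22.9914
γ_1 = -22.9914 / 8 = -2.874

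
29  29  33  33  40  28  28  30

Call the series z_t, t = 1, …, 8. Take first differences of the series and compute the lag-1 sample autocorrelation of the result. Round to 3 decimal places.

First differences Δz: 0, 4, 0, 7, -12, 0, 2
Mean of differences = 0.1429
Numerator Σ(Δz_t−Δz̄)(Δz_{t+1}−Δz̄) = -83.8776
Denominator Σ(Δz_t−Δz̄)² = 212.8571
r_1(Δz) = -83.8776 / 212.8571 = -0.394

-0.394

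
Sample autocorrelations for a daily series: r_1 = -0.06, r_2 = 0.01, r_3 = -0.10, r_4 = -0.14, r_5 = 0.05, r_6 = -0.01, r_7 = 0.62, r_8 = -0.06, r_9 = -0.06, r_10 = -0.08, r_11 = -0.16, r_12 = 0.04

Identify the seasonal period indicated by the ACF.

The largest autocorrelation is r_7 = 0.62; the remaining lags stay at or below 0.05.
The dominant spike at lag 7 indicates a seasonal period of 7.

7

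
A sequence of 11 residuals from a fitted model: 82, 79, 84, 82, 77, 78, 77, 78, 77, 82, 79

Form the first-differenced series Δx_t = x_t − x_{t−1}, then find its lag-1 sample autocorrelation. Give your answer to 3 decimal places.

-0.421

First differences Δx: -3, 5, -2, -5, 1, -1, 1, -1, 5, -3
Mean of differences = -0.3000
Numerator Σ(Δx_t−Δx̄)(Δx_{t+1}−Δx̄) = -42.1900
Denominator Σ(Δx_t−Δx̄)² = 100.1000
r_1(Δx) = -42.1900 / 100.1000 = -0.421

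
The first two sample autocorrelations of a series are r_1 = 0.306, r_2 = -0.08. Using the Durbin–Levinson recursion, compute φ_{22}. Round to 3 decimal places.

-0.192

φ_{22} = (r_2 − r_1²) / (1 − r_1²)
r_1² = (0.306)² = 0.093636
Numerator = -0.08 − 0.0936 = -0.1736; denominator = 1 − 0.0936 = 0.9064
φ_{22} = -0.1736 / 0.9064 = -0.192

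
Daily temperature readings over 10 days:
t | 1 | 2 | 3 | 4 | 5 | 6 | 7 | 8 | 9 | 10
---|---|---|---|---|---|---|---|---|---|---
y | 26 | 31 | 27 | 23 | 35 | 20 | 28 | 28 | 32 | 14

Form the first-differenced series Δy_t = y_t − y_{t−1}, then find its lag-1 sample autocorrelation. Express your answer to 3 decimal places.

-0.521

First differences Δy: 5, -4, -4, 12, -15, 8, 0, 4, -18
Mean of differences = -1.3333
Numerator Σ(Δy_t−Δȳ)(Δy_{t+1}−Δȳ) = -424.4444
Denominator Σ(Δy_t−Δȳ)² = 814.0000
r_1(Δy) = -424.4444 / 814.0000 = -0.521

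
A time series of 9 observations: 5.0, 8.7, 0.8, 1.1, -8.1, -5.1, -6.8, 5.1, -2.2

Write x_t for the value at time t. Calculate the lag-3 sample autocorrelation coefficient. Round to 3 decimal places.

Mean x̄ = (5.0 + 8.7 + 0.8 + 1.1 − 8.1 − 5.1 − 6.8 + 5.1 − 2.2)/9 = -0.1667
Σ(x_t−x̄)(x_{t+3}−x̄) = (6.5444) + (-70.3422) + (-4.7689) + (-8.4022) + (-41.7822) + (10.0311) = -108.7200
Denominator Σ(x_t−x̄)² = 271.0000
r_3 = -108.7200 / 271.0000 = -0.401

-0.401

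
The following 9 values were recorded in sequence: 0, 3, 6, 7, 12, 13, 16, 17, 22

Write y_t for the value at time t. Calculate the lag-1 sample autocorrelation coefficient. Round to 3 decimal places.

0.609

Mean ȳ = (0 + 3 + 6 + 7 + 12 + 13 + 16 + 17 + 22)/9 = 10.6667
Numerator Σ_{t=1}^{8}(y_t−ȳ)(y_{t+1}−ȳ) = 250.8889
Denominator Σ(y_t−ȳ)² = 412.0000
r_1 = 250.8889 / 412.0000 = 0.609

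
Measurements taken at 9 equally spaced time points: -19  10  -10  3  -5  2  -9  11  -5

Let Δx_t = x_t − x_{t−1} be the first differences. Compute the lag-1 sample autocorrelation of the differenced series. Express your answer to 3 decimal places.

-0.713

First differences Δx: 29, -20, 13, -8, 7, -11, 20, -16
Mean of differences = 1.7500
Numerator Σ(Δx_t−Δx̄)(Δx_{t+1}−Δx̄) = -1621.8125
Denominator Σ(Δx_t−Δx̄)² = 2275.5000
r_1(Δx) = -1621.8125 / 2275.5000 = -0.713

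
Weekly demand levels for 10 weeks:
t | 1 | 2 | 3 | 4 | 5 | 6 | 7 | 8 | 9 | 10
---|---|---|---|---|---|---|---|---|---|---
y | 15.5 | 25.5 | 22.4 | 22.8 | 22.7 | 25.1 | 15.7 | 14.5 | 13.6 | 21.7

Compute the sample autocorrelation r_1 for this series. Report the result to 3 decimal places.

0.225

Mean ȳ = (15.5 + 25.5 + 22.4 + 22.8 + 22.7 + 25.1 + 15.7 + 14.5 + 13.6 + 21.7)/10 = 19.9500
Numerator Σ_{t=1}^{9}(y_t−ȳ)(y_{t+1}−ȳ) = 42.6525
Denominator Σ(y_t−ȳ)² = 189.9650
r_1 = 42.6525 / 189.9650 = 0.225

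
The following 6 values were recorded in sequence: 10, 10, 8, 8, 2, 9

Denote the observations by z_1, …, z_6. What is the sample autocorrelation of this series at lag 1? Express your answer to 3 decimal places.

Mean z̄ = (10 + 10 + 8 + 8 + 2 + 9)/6 = 7.8333
Σ(z_t−z̄)(z_{t+1}−z̄) = (4.6944) + (0.3611) + (0.0278) + (-0.9722) + (-6.8056) = -2.6944
Denominator Σ(z_t−z̄)² = 44.8333
r_1 = -2.6944 / 44.8333 = -0.060

-0.060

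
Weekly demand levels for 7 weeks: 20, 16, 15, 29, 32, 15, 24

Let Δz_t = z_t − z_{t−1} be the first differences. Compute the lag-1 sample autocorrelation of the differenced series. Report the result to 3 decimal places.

First differences Δz: -4, -1, 14, 3, -17, 9
Mean of differences = 0.6667
Numerator Σ(Δz_t−Δz̄)(Δz_{t+1}−Δz̄) = -171.7778
Denominator Σ(Δz_t−Δz̄)² = 589.3333
r_1(Δz) = -171.7778 / 589.3333 = -0.291

-0.291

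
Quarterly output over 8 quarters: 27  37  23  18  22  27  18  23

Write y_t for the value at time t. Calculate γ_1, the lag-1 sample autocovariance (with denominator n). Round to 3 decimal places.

3.186

Mean ȳ = (27 + 37 + 23 + 18 + 22 + 27 + 18 + 23)/8 = 24.3750
Deviations: 2.6250, 12.6250, -1.3750, -6.3750, -2.3750, 2.6250, -6.3750, -1.3750
Σ_{t=1}^{7}(y_t−ȳ)(y_{t+1}−ȳ) = 25.4844
γ_1 = 25.4844 / 8 = 3.186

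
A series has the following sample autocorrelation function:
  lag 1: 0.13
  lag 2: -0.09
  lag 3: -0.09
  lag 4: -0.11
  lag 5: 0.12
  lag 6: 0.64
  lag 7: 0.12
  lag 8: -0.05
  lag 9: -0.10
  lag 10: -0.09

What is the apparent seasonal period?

6

The largest autocorrelation is r_6 = 0.64; the remaining lags stay at or below 0.13.
The dominant spike at lag 6 indicates a seasonal period of 6.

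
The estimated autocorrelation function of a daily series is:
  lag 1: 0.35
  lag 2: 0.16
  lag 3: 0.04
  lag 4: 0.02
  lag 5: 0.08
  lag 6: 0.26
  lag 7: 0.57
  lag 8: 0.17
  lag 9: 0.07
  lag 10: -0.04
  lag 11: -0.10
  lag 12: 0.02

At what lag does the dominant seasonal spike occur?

7

The largest autocorrelation is r_7 = 0.57; the remaining lags stay at or below 0.35. The elevated value at lag 1 (0.35), dropping to 0.16 at lag 2, reflects decaying short-term dependence rather than seasonality.
The dominant spike at lag 7 indicates a seasonal period of 7.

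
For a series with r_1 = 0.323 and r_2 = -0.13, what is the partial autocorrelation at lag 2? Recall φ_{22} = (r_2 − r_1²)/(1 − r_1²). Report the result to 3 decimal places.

-0.262

φ_{22} = (r_2 − r_1²) / (1 − r_1²)
r_1² = (0.323)² = 0.104329
Numerator = -0.13 − 0.1043 = -0.2343; denominator = 1 − 0.1043 = 0.8957
φ_{22} = -0.2343 / 0.8957 = -0.262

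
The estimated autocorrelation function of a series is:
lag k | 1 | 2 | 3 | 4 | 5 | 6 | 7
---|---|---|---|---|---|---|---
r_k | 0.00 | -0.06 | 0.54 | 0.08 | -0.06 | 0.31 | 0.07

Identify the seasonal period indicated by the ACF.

The largest autocorrelation is r_3 = 0.54, with a weaker echo at lag 6 (0.31); the remaining lags stay at or below 0.08.
The dominant spike at lag 3 indicates a seasonal period of 3.

3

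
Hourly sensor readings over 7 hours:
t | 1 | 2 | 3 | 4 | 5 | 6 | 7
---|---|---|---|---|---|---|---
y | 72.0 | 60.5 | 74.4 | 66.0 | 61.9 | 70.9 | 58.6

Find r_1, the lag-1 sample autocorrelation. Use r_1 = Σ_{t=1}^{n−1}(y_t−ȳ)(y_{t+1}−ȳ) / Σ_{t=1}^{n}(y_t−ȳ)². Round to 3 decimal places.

-0.591

Mean ȳ = (72.0 + 60.5 + 74.4 + 66.0 + 61.9 + 70.9 + 58.6)/7 = 66.3286
Deviations from mean: 5.6714, -5.8286, 8.0714, -0.3286, -4.4286, 4.5714, -7.7286
Σ(y_t−ȳ)(y_{t+1}−ȳ) = (-33.0563) + (-47.0449) + (-2.6520) + (1.4551) + (-20.2449) + (-35.3306) = -136.8737
Denominator Σ(y_t−ȳ)² = 231.6343
r_1 = -136.8737 / 231.6343 = -0.591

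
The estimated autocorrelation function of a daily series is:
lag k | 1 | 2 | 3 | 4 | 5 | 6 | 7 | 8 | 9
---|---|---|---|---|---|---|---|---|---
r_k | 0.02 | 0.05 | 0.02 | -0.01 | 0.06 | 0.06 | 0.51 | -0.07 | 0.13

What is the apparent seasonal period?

7

The largest autocorrelation is r_7 = 0.51; the remaining lags stay at or below 0.13.
The dominant spike at lag 7 indicates a seasonal period of 7.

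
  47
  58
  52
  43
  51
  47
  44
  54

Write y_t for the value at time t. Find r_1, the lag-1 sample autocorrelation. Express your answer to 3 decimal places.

Mean ȳ = (47 + 58 + 52 + 43 + 51 + 47 + 44 + 54)/8 = 49.5000
Numerator Σ_{t=1}^{7}(y_t−ȳ)(y_{t+1}−ȳ) = -40.7500
Denominator Σ(y_t−ȳ)² = 186.0000
r_1 = -40.7500 / 186.0000 = -0.219

-0.219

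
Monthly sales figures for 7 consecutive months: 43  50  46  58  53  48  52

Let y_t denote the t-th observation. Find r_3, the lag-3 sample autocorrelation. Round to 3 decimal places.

Mean ȳ = (43 + 50 + 46 + 58 + 53 + 48 + 52)/7 = 50.0000
Deviations from mean: -7.0000, 0.0000, -4.0000, 8.0000, 3.0000, -2.0000, 2.0000
Numerator Σ_{t=1}^{4}(y_t−ȳ)(y_{t+3}−ȳ) = -32.0000
Denominator Σ(y_t−ȳ)² = 146.0000
r_3 = -32.0000 / 146.0000 = -0.219

-0.219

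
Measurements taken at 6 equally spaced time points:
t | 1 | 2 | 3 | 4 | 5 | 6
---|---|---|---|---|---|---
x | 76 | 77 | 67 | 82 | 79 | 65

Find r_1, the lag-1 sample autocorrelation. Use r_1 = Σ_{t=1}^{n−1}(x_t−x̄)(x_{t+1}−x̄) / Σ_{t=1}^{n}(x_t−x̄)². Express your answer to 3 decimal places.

-0.342

Mean x̄ = (76 + 77 + 67 + 82 + 79 + 65)/6 = 74.3333
Deviations from mean: 1.6667, 2.6667, -7.3333, 7.6667, 4.6667, -9.3333
Numerator Σ_{t=1}^{5}(x_t−x̄)(x_{t+1}−x̄) = -79.1111
Denominator Σ(x_t−x̄)² = 231.3333
r_1 = -79.1111 / 231.3333 = -0.342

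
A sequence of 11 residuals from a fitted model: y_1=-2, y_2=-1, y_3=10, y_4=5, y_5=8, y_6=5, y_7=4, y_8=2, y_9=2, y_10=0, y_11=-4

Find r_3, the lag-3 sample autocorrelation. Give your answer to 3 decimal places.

Mean ȳ = (-2 − 1 + 10 + 5 + 8 + 5 + 4 + 2 + 2 + 0 − 4)/11 = 2.6364
Numerator Σ_{t=1}^{8}(y_t−ȳ)(y_{t+3}−ȳ) = -14.1240
Denominator Σ(y_t−ȳ)² = 182.5455
r_3 = -14.1240 / 182.5455 = -0.077

-0.077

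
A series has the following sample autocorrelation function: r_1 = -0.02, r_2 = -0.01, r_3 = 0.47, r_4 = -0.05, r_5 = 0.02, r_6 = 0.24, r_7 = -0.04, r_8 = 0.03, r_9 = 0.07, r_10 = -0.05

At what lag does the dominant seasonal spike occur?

3

The largest autocorrelation is r_3 = 0.47, with a weaker echo at lag 6 (0.24); the remaining lags stay at or below 0.07.
The dominant spike at lag 3 indicates a seasonal period of 3.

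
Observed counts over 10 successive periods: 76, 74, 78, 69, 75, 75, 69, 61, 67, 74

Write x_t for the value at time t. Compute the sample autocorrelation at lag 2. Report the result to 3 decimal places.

-0.096

Mean x̄ = (76 + 74 + 78 + 69 + 75 + 75 + 69 + 61 + 67 + 74)/10 = 71.8000
Numerator Σ_{t=1}^{8}(x_t−x̄)(x_{t+2}−x̄) = -23.0800
Denominator Σ(x_t−x̄)² = 241.6000
r_2 = -23.0800 / 241.6000 = -0.096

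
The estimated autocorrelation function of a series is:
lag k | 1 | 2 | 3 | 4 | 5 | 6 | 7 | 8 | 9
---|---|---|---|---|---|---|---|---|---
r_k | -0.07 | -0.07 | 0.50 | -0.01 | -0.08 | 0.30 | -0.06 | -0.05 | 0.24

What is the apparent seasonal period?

3

The largest autocorrelation is r_3 = 0.50, with weaker echoes at lags 6 (0.30) and 9 (0.24); the remaining lags stay at or below -0.01.
The dominant spike at lag 3 indicates a seasonal period of 3.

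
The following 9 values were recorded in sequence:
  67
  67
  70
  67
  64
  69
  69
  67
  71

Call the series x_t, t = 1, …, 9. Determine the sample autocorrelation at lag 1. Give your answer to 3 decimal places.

Mean x̄ = (67 + 67 + 70 + 67 + 64 + 69 + 69 + 67 + 71)/9 = 67.8889
Numerator Σ_{t=1}^{8}(x_t−x̄)(x_{t+1}−x̄) = -6.3457
Denominator Σ(x_t−x̄)² = 34.8889
r_1 = -6.3457 / 34.8889 = -0.182

-0.182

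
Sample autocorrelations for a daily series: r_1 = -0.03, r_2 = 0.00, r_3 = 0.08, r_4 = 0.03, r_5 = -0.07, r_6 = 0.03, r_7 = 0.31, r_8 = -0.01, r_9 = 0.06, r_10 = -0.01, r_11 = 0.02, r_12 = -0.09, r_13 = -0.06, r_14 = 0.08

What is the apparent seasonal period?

7

The largest autocorrelation is r_7 = 0.31; the remaining lags stay at or below 0.08.
The dominant spike at lag 7 indicates a seasonal period of 7.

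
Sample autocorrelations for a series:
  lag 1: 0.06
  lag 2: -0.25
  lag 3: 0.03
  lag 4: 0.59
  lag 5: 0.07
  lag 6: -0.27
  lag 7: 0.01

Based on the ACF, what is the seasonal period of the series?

4

The largest autocorrelation is r_4 = 0.59; the remaining lags stay at or below 0.07.
The dominant spike at lag 4 indicates a seasonal period of 4.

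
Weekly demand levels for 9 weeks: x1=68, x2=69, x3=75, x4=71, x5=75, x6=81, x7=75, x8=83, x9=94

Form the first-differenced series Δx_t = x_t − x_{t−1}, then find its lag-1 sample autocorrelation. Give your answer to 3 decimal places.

-0.257

First differences Δx: 1, 6, -4, 4, 6, -6, 8, 11
Mean of differences = 3.2500
Numerator Σ(Δx_t−Δx̄)(Δx_{t+1}−Δx̄) = -62.0625
Denominator Σ(Δx_t−Δx̄)² = 241.5000
r_1(Δx) = -62.0625 / 241.5000 = -0.257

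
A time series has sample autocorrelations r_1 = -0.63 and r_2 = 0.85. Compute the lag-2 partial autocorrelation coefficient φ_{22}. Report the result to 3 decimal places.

φ_{22} = (r_2 − r_1²) / (1 − r_1²)
r_1² = (-0.63)² = 0.3969
Numerator = 0.85 − 0.3969 = 0.4531; denominator = 1 − 0.3969 = 0.6031
φ_{22} = 0.4531 / 0.6031 = 0.751

0.751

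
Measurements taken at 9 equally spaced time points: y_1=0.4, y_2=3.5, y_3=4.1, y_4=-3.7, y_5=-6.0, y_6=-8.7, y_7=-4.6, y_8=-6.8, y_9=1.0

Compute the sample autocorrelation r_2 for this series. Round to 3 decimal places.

0.138

Mean ȳ = (0.4 + 3.5 + 4.1 − 3.7 − 6.0 − 8.7 − 4.6 − 6.8 + 1.0)/9 = -2.3111
Numerator Σ_{t=1}^{7}(y_t−ȳ)(y_{t+2}−ȳ) = 24.0775
Denominator Σ(y_t−ȳ)² = 174.9289
r_2 = 24.0775 / 174.9289 = 0.138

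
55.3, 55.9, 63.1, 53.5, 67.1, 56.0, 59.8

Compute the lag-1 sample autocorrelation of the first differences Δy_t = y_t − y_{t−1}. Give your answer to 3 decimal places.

-0.839

First differences Δy: 0.6, 7.2, -9.6, 13.6, -11.1, 3.8
Mean of differences = 0.7500
Numerator Σ(Δy_t−Δȳ)(Δy_{t+1}−Δȳ) = -389.1375
Denominator Σ(Δy_t−Δȳ)² = 463.5950
r_1(Δy) = -389.1375 / 463.5950 = -0.839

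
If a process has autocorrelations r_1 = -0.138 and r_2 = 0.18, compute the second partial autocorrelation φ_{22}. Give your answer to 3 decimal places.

φ_{22} = (r_2 − r_1²) / (1 − r_1²)
r_1² = (-0.138)² = 0.019044
Numerator = 0.18 − 0.0190 = 0.1610; denominator = 1 − 0.0190 = 0.9810
φ_{22} = 0.1610 / 0.9810 = 0.164

0.164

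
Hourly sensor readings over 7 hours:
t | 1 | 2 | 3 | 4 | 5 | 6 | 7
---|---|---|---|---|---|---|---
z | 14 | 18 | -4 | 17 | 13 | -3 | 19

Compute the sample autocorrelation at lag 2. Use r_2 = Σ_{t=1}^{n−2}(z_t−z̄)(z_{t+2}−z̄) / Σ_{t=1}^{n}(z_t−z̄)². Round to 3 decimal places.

Mean z̄ = (14 + 18 − 4 + 17 + 13 − 3 + 19)/7 = 10.5714
Deviations from mean: 3.4286, 7.4286, -14.5714, 6.4286, 2.4286, -13.5714, 8.4286
Σ(z_t−z̄)(z_{t+2}−z̄) = (-49.9592) + (47.7551) + (-35.3878) + (-87.2449) + (20.4694) = -104.3673
Denominator Σ(z_t−z̄)² = 581.7143
r_2 = -104.3673 / 581.7143 = -0.179

-0.179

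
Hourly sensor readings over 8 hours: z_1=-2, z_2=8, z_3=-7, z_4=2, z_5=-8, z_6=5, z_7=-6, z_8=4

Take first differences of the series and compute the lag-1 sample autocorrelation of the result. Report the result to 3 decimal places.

First differences Δz: 10, -15, 9, -10, 13, -11, 10
Mean of differences = 0.8571
Numerator Σ(Δz_t−Δz̄)(Δz_{t+1}−Δz̄) = -746.7347
Denominator Σ(Δz_t−Δz̄)² = 890.8571
r_1(Δz) = -746.7347 / 890.8571 = -0.838

-0.838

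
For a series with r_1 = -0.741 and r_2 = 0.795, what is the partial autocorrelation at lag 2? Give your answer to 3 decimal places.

φ_{22} = (r_2 − r_1²) / (1 − r_1²)
r_1² = (-0.741)² = 0.549081
Numerator = 0.795 − 0.5491 = 0.2459; denominator = 1 − 0.5491 = 0.4509
φ_{22} = 0.2459 / 0.4509 = 0.545

0.545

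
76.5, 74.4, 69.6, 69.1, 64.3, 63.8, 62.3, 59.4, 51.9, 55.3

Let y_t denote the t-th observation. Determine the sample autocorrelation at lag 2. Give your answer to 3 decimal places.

Mean ȳ = (76.5 + 74.4 + 69.6 + 69.1 + 64.3 + 63.8 + 62.3 + 59.4 + 51.9 + 55.3)/10 = 64.6600
Numerator Σ_{t=1}^{8}(y_t−ȳ)(y_{t+2}−ȳ) = 180.8588
Denominator Σ(y_t−ȳ)² = 563.7040
r_2 = 180.8588 / 563.7040 = 0.321

0.321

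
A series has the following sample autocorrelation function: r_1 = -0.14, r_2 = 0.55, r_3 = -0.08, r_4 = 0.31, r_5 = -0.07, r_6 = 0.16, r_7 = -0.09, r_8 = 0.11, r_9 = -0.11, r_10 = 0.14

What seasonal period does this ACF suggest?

The largest autocorrelation is r_2 = 0.55, with weaker echoes at lags 4 (0.31) and 6 (0.16); the remaining lags stay at or below 0.14.
The dominant spike at lag 2 indicates a seasonal period of 2.

2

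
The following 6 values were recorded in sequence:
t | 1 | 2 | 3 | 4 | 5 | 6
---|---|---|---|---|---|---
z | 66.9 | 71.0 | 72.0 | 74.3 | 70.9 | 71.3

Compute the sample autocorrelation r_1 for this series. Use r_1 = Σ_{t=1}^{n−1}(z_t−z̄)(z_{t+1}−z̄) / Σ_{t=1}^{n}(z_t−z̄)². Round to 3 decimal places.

0.092

Mean z̄ = (66.9 + 71.0 + 72.0 + 74.3 + 70.9 + 71.3)/6 = 71.0667
Σ(z_t−z̄)(z_{t+1}−z̄) = (0.2778) + (-0.0622) + (3.0178) + (-0.5389) + (-0.0389) = 2.6556
Denominator Σ(z_t−z̄)² = 28.7733
r_1 = 2.6556 / 28.7733 = 0.092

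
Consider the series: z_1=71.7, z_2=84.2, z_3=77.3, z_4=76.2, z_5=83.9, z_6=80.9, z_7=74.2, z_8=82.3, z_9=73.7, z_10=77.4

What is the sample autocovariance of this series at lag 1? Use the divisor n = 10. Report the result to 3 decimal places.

Mean z̄ = (71.7 + 84.2 + 77.3 + 76.2 + 83.9 + 80.9 + 74.2 + 82.3 + 73.7 + 77.4)/10 = 78.1800
Σ_{t=1}^{9}(z_t−z̄)(z_{t+1}−z̄) = -80.5184
γ_1 = -80.5184 / 10 = -8.052

-8.052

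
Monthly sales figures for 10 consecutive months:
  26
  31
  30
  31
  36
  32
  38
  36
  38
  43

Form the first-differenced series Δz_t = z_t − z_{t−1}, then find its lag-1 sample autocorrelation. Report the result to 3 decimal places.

-0.646

First differences Δz: 5, -1, 1, 5, -4, 6, -2, 2, 5
Mean of differences = 1.8889
Numerator Σ(Δz_t−Δz̄)(Δz_{t+1}−Δz̄) = -67.7901
Denominator Σ(Δz_t−Δz̄)² = 104.8889
r_1(Δz) = -67.7901 / 104.8889 = -0.646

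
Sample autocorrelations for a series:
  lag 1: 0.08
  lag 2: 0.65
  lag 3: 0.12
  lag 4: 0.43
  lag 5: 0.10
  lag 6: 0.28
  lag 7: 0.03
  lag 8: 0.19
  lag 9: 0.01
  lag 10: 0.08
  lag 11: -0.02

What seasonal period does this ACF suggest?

2

The largest autocorrelation is r_2 = 0.65, with weaker echoes at lags 4 (0.43), 6 (0.28) and 8 (0.19); the remaining lags stay at or below 0.12.
The dominant spike at lag 2 indicates a seasonal period of 2.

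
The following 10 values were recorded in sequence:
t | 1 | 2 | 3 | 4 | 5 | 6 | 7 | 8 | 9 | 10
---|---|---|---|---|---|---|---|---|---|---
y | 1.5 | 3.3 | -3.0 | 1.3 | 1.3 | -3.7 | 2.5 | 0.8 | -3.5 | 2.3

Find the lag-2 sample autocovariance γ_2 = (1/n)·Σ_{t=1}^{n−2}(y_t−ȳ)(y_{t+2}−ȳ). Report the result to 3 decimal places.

Mean ȳ = (1.5 + 3.3 − 3.0 + 1.3 + 1.3 − 3.7 + 2.5 + 0.8 − 3.5 + 2.3)/10 = 0.2800
Σ_{t=1}^{8}(y_t−ȳ)(y_{t+2}−ȳ) = -15.4728
γ_2 = -15.4728 / 10 = -1.547

-1.547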